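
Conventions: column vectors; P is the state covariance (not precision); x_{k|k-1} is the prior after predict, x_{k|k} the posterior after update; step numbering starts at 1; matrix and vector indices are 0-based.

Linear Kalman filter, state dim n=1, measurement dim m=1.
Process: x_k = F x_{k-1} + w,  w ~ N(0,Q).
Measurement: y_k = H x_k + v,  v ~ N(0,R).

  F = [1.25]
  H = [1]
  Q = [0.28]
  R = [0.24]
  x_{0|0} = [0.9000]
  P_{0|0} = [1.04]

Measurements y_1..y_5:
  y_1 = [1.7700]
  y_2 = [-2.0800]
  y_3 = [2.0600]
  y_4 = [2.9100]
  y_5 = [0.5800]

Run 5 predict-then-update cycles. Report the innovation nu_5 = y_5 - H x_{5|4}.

innov = [-2.4643]

step 1: x^-=[1.1250]  P^-=[1.9050]  S=[2.1450]  K=[0.8881]  nu=[0.6450]  x^+=[1.6978]  P^+=[0.2131]
step 2: x^-=[2.1223]  P^-=[0.6130]  S=[0.8530]  K=[0.7187]  nu=[-4.2023]  x^+=[-0.8977]  P^+=[0.1725]
step 3: x^-=[-1.1221]  P^-=[0.5495]  S=[0.7895]  K=[0.6960]  nu=[3.1821]  x^+=[1.0927]  P^+=[0.1670]
step 4: x^-=[1.3658]  P^-=[0.5410]  S=[0.7810]  K=[0.6927]  nu=[1.5442]  x^+=[2.4355]  P^+=[0.1662]
step 5: x^-=[3.0443]  P^-=[0.5398]  S=[0.7798]  K=[0.6922]  nu=[-2.4643]  x^+=[1.3385]  P^+=[0.1661]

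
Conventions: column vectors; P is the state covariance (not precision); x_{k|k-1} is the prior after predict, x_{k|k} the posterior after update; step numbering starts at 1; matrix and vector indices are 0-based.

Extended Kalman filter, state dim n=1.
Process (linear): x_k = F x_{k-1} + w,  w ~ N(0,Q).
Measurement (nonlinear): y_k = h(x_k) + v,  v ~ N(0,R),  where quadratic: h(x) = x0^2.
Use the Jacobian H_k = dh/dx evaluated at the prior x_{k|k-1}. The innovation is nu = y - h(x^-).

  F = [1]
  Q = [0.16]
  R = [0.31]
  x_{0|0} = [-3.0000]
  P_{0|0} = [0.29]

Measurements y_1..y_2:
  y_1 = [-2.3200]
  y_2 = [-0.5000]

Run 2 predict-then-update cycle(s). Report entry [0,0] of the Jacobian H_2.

H_jac[0,0] = -2.2975

step 1: x^-=[-3.0000]  P^-=[0.4500]  H_jac=[-6.0000]  S=[16.5100]  K=[-0.1635]  nu=[-11.3200]  x^+=[-1.1488]  P^+=[0.0084]
step 2: x^-=[-1.1488]  P^-=[0.1684]  H_jac=[-2.2975]  S=[1.1992]  K=[-0.3227]  nu=[-1.8196]  x^+=[-0.5615]  P^+=[0.0435]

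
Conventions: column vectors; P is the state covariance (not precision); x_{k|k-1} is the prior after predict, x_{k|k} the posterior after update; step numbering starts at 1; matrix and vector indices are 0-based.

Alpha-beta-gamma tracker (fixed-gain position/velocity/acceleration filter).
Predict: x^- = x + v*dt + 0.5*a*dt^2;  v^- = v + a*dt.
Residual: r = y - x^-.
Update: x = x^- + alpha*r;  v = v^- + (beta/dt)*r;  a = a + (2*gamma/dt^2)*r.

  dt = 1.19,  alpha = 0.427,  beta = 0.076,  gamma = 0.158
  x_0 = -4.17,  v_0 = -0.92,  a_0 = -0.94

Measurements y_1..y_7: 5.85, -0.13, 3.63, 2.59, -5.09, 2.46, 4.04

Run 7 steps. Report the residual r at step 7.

step 1: x_pred=-5.9304  r=11.7804  x^+=-0.9002  v^+=-1.2862  a^+=1.6888
step 2: x_pred=-1.2350  r=1.1050  x^+=-0.7632  v^+=0.7940  a^+=1.9354
step 3: x_pred=1.5520  r=2.0780  x^+=2.4393  v^+=3.2298  a^+=2.3991
step 4: x_pred=7.9813  r=-5.3913  x^+=5.6792  v^+=5.7403  a^+=1.1960
step 5: x_pred=13.3571  r=-18.4471  x^+=5.4802  v^+=5.9854  a^+=-2.9204
step 6: x_pred=10.5350  r=-8.0750  x^+=7.0870  v^+=1.9944  a^+=-4.7223
step 7: x_pred=6.1167  r=-2.0767  x^+=5.2299  v^+=-3.7578  a^+=-5.1858

resid = -2.0767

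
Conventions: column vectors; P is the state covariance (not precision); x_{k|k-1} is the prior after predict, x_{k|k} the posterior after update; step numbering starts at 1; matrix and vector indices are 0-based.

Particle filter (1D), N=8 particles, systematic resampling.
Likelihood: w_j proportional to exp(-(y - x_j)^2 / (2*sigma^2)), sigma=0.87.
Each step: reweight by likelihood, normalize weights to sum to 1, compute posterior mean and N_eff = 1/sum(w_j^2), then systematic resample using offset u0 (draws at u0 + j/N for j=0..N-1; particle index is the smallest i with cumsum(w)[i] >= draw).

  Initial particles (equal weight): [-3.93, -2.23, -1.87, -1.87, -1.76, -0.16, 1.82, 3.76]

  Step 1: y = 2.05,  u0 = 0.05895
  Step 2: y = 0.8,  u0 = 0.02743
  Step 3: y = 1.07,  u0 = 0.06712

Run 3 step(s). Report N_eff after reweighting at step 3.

N_eff = 8.0000

step 1: w=[0.0000, 0.0000, 0.0000, 0.0000, 0.0001, 0.0345, 0.8394, 0.1260]  mean=1.9956  Neff=1.3857  idx=[6, 6, 6, 6, 6, 6, 6, 7]
step 2: w=[0.1427, 0.1427, 0.1427, 0.1427, 0.1427, 0.1427, 0.1427, 0.0009]  mean=1.8217  Neff=7.0122  idx=[0, 1, 1, 2, 3, 4, 5, 6]
step 3: w=[0.1250, 0.1250, 0.1250, 0.1250, 0.1250, 0.1250, 0.1250, 0.1250]  mean=1.8200  Neff=8.0000  idx=[0, 1, 2, 3, 4, 5, 6, 7]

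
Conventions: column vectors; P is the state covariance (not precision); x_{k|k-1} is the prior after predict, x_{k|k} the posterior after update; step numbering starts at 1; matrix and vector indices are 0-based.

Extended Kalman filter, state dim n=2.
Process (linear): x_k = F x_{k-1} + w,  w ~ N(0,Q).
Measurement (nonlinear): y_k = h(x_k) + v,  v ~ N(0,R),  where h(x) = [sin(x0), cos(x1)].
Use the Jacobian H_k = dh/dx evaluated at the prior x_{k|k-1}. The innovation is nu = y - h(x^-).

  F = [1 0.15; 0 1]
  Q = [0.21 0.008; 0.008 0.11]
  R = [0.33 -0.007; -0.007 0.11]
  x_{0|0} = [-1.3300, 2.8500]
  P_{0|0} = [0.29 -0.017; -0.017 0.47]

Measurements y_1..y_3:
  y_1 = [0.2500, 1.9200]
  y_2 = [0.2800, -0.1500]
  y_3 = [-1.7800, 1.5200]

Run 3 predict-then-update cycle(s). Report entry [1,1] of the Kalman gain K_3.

K[1,1] = 1.0379

step 1: x^-=[-0.9025, 2.8500]  P^-=[0.5055 0.0615; 0.0615 0.5800]  H_jac=[0.6196 0.0000; 0.0000 -0.2875]  S=[0.5241 -0.0180; -0.0180 0.1579]  K=[0.5961 -0.0442; 0.0367 -1.0516]  nu=[1.0349, 2.8778]  x^+=[-0.4127, -0.1382]  P^+=[0.3180 0.0314; 0.0314 0.4033]
step 2: x^-=[-0.4334, -0.1382]  P^-=[0.5465 0.0999; 0.0999 0.5133]  H_jac=[0.9075 0.0000; 0.0000 0.1378]  S=[0.7801 0.0055; 0.0055 0.1197]  K=[0.6352 0.0858; 0.1121 0.5855]  nu=[0.7000, -1.1405]  x^+=[-0.0867, -0.7275]  P^+=[0.2303 0.0362; 0.0362 0.4617]
step 3: x^-=[-0.1958, -0.7275]  P^-=[0.4616 0.1135; 0.1135 0.5717]  H_jac=[0.9809 0.0000; 0.0000 0.6650]  S=[0.7741 0.0670; 0.0670 0.3628]  K=[0.5761 0.1016; 0.0539 1.0379]  nu=[-1.5854, 0.7732]  x^+=[-1.0306, -0.0106]  P^+=[0.1931 0.0107; 0.0107 0.1711]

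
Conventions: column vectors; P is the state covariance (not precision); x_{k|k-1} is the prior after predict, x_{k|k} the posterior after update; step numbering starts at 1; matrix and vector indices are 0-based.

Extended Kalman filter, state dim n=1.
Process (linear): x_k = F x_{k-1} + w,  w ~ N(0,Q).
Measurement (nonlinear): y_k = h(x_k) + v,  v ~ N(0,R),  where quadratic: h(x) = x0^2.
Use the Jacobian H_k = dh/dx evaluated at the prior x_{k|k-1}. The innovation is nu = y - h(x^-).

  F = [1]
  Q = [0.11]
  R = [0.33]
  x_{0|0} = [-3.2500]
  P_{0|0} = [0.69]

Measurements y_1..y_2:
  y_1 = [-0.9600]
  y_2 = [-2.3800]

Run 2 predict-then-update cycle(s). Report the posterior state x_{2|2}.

x_post = [-0.3196]

step 1: x^-=[-3.2500]  P^-=[0.8000]  H_jac=[-6.5000]  S=[34.1300]  K=[-0.1524]  nu=[-11.5225]  x^+=[-1.4944]  P^+=[0.0077]
step 2: x^-=[-1.4944]  P^-=[0.1177]  H_jac=[-2.9889]  S=[1.3818]  K=[-0.2547]  nu=[-4.6134]  x^+=[-0.3196]  P^+=[0.0281]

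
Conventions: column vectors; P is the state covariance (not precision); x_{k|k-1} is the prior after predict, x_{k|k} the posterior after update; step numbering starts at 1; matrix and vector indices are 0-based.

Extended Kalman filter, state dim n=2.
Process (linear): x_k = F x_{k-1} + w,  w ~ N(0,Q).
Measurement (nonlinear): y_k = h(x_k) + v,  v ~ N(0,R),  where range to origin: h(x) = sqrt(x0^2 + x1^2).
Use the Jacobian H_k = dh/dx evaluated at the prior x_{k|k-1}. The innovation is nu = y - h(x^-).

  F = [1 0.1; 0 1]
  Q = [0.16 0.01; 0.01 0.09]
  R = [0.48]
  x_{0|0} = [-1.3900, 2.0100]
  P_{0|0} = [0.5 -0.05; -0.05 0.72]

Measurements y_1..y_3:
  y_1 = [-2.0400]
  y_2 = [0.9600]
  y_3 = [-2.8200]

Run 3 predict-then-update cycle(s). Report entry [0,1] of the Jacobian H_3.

H_jac[0,1] = -0.8560

step 1: x^-=[-1.1890, 2.0100]  P^-=[0.6572 0.0320; 0.0320 0.8100]  H_jac=[-0.5091 0.8607]  S=[1.2223]  K=[-0.2512; 0.5570]  nu=[-4.3753]  x^+=[-0.0899, -0.4271]  P^+=[0.5801 0.2030; 0.2030 0.4307]
step 2: x^-=[-0.1326, -0.4271]  P^-=[0.7850 0.2561; 0.2561 0.5207]  H_jac=[-0.2965 -0.9550]  S=[1.1690]  K=[-0.4083; -0.4904]  nu=[0.5128]  x^+=[-0.3420, -0.6786]  P^+=[0.5901 0.0220; 0.0220 0.2396]
step 3: x^-=[-0.4098, -0.6786]  P^-=[0.7569 0.0560; 0.0560 0.3296]  H_jac=[-0.5170 -0.8560]  S=[0.9734]  K=[-0.4512; -0.3196]  nu=[-3.6127]  x^+=[1.2204, 0.4761]  P^+=[0.5587 -0.0844; -0.0844 0.2302]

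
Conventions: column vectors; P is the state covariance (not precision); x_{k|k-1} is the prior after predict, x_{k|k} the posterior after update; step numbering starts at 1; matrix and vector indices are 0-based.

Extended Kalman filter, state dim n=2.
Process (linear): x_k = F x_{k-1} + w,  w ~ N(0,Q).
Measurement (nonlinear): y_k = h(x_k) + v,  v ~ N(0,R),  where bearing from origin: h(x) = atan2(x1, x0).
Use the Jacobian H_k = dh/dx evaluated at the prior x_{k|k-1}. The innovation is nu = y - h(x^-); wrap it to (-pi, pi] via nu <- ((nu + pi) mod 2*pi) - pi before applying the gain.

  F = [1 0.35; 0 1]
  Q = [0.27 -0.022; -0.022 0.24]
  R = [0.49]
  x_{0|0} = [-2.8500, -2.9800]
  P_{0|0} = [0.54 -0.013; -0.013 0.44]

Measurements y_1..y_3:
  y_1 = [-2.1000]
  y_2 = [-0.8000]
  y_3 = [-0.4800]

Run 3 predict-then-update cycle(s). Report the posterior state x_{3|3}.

x_post = [-5.6036, -3.8067]

step 1: x^-=[-3.8930, -2.9800]  P^-=[0.8548 0.1190; 0.1190 0.6800]  H_jac=[0.1240 -0.1620]  S=[0.5162]  K=[0.1680; -0.1848]  nu=[0.3883]  x^+=[-3.8278, -3.0517]  P^+=[0.8402 0.1350; 0.1350 0.6624]
step 2: x^-=[-4.8959, -3.0517]  P^-=[1.2859 0.3449; 0.3449 0.9024]  H_jac=[0.0917 -0.1471]  S=[0.5110]  K=[0.1315; -0.1979]  nu=[1.7842]  x^+=[-4.6614, -3.4048]  P^+=[1.2771 0.3581; 0.3581 0.8824]
step 3: x^-=[-5.8530, -3.4048]  P^-=[1.9059 0.6450; 0.6450 1.1224]  H_jac=[0.0743 -0.1277]  S=[0.5066]  K=[0.1168; -0.1883]  nu=[2.1347]  x^+=[-5.6036, -3.8067]  P^+=[1.8989 0.6561; 0.6561 1.1044]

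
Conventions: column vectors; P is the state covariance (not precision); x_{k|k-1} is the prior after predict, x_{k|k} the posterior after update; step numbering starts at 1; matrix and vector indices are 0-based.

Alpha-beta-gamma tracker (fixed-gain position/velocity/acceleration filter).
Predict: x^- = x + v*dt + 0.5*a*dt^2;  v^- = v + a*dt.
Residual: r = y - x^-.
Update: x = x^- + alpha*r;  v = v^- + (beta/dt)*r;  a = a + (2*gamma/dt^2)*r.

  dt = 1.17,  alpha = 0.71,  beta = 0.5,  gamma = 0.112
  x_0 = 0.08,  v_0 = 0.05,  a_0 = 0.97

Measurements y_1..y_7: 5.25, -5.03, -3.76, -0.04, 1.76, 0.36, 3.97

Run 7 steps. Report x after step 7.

step 1: x_pred=0.8024  r=4.4476  x^+=3.9602  v^+=3.0856  a^+=1.6978
step 2: x_pred=8.7324  r=-13.7624  x^+=-1.0389  v^+=-0.8094  a^+=-0.5542
step 3: x_pred=-2.3652  r=-1.3948  x^+=-3.3555  v^+=-2.0539  a^+=-0.7825
step 4: x_pred=-6.2941  r=6.2541  x^+=-1.8537  v^+=-0.2967  a^+=0.2409
step 5: x_pred=-2.0359  r=3.7959  x^+=0.6592  v^+=1.6074  a^+=0.8621
step 6: x_pred=3.1299  r=-2.7699  x^+=1.1633  v^+=1.4323  a^+=0.4088
step 7: x_pred=3.1189  r=0.8511  x^+=3.7232  v^+=2.2743  a^+=0.5481

x_post = 3.7232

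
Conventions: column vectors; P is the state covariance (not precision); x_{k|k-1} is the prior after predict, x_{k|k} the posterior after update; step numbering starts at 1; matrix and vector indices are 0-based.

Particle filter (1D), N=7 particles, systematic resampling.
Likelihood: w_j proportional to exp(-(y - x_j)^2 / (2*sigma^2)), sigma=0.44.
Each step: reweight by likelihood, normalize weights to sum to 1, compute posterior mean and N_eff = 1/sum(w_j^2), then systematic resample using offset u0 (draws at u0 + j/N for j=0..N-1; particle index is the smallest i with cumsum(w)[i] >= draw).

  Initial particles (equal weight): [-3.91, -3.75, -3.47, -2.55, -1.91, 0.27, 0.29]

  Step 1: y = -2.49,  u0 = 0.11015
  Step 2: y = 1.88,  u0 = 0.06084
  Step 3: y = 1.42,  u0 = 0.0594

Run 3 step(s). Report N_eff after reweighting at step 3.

step 1: w=[0.0036, 0.0109, 0.0552, 0.6535, 0.2767, 0.0000, 0.0000]  mean=-2.4417  Neff=1.9729  idx=[3, 3, 3, 3, 3, 4, 4]
step 2: w=[0.0000, 0.0000, 0.0000, 0.0000, 0.0000, 0.5000, 0.5000]  mean=-1.9100  Neff=2.0000  idx=[5, 5, 5, 5, 6, 6, 6]
step 3: w=[0.1429, 0.1429, 0.1429, 0.1429, 0.1429, 0.1429, 0.1429]  mean=-1.9100  Neff=7.0000  idx=[0, 1, 2, 3, 4, 5, 6]

N_eff = 7.0000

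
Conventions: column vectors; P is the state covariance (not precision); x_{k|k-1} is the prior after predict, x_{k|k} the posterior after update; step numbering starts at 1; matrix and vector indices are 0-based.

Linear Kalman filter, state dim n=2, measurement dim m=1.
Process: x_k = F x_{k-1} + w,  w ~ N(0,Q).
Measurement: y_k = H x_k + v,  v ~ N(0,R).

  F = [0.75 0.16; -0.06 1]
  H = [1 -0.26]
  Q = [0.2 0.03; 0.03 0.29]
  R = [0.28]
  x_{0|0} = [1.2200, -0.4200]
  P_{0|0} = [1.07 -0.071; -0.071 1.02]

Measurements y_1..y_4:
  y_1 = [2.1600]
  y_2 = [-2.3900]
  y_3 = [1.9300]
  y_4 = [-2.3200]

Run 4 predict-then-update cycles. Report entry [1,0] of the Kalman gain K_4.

step 1: x^-=[0.8478, -0.4932]  P^-=[0.8109 0.0925; 0.0925 1.3224]  S=[1.1322]  K=[0.6950; -0.2220]  nu=[1.1840]  x^+=[1.6706, -0.7560]  P^+=[0.2641 0.2672; 0.2672 1.2666]
step 2: x^-=[1.1320, -0.8563]  P^-=[0.4451 0.4186; 0.4186 1.5255]  S=[0.6105]  K=[0.5507; 0.0360]  nu=[-3.7446]  x^+=[-0.9303, -0.9909]  P^+=[0.2599 0.4065; 0.4065 1.5247]
step 3: x^-=[-0.8563, -0.9351]  P^-=[0.4828 0.5632; 0.5632 1.7668]  S=[0.5893]  K=[0.5707; 0.1762]  nu=[2.5431]  x^+=[0.5951, -0.4870]  P^+=[0.2908 0.5040; 0.5040 1.7485]
step 4: x^-=[0.3684, -0.5227]  P^-=[0.5293 0.6698; 0.6698 1.9791]  S=[0.5948]  K=[0.5971; 0.2610]  nu=[-2.8243]  x^+=[-1.3180, -1.2598]  P^+=[0.3172 0.5771; 0.5771 1.9386]

K[1,0] = 0.2610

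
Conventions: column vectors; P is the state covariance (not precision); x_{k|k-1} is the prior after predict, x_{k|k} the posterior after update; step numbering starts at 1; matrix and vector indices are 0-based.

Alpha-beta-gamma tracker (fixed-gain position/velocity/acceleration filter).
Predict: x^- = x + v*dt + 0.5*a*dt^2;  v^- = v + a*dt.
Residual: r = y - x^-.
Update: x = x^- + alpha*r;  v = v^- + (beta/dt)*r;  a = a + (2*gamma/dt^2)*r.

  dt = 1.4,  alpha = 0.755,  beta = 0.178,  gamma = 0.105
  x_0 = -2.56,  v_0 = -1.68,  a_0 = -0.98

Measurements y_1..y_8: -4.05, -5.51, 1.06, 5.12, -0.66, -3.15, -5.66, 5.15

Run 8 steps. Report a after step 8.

a_post = 0.0472

step 1: x_pred=-5.8724  r=1.8224  x^+=-4.4965  v^+=-2.8203  a^+=-0.7847
step 2: x_pred=-9.2139  r=3.7039  x^+=-6.4175  v^+=-3.4480  a^+=-0.3879
step 3: x_pred=-11.6248  r=12.6848  x^+=-2.0478  v^+=-2.3783  a^+=0.9712
step 4: x_pred=-4.4256  r=9.5456  x^+=2.7813  v^+=0.1951  a^+=1.9939
step 5: x_pred=5.0085  r=-5.6685  x^+=0.7288  v^+=2.2659  a^+=1.3866
step 6: x_pred=5.2599  r=-8.4099  x^+=-1.0896  v^+=3.1379  a^+=0.4855
step 7: x_pred=3.7792  r=-9.4392  x^+=-3.3474  v^+=2.6175  a^+=-0.5258
step 8: x_pred=-0.1982  r=5.3482  x^+=3.8397  v^+=2.5613  a^+=0.0472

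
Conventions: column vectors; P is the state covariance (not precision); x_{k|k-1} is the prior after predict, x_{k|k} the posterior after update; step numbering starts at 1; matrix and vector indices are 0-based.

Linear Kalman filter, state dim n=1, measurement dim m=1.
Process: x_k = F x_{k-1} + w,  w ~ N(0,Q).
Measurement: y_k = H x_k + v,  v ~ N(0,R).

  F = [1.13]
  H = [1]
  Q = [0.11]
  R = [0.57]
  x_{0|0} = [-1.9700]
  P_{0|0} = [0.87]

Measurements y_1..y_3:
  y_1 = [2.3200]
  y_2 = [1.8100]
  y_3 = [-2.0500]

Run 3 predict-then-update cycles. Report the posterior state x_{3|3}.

x_post = [-0.0812]

step 1: x^-=[-2.2261]  P^-=[1.2209]  S=[1.7909]  K=[0.6817]  nu=[4.5461]  x^+=[0.8731]  P^+=[0.3886]
step 2: x^-=[0.9866]  P^-=[0.6062]  S=[1.1762]  K=[0.5154]  nu=[0.8234]  x^+=[1.4110]  P^+=[0.2938]
step 3: x^-=[1.5944]  P^-=[0.4851]  S=[1.0551]  K=[0.4598]  nu=[-3.6444]  x^+=[-0.0812]  P^+=[0.2621]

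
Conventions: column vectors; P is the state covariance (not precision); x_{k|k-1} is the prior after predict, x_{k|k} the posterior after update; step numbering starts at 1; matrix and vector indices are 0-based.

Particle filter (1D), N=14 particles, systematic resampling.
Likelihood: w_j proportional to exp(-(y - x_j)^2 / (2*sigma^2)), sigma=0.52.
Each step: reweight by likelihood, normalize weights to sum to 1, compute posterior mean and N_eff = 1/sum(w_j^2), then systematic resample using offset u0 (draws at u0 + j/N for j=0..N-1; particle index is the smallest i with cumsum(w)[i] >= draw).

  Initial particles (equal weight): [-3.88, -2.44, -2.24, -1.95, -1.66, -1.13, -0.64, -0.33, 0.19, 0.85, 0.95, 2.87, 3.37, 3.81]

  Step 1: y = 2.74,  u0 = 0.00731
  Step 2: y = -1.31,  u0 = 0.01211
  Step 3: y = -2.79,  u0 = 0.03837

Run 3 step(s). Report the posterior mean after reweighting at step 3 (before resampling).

step 1: w=[0.0000, 0.0000, 0.0000, 0.0000, 0.0000, 0.0000, 0.0000, 0.0000, 0.0000, 0.0009, 0.0017, 0.6159, 0.3050, 0.0765]  mean=3.0894  Neff=2.0910  idx=[11, 11, 11, 11, 11, 11, 11, 11, 11, 12, 12, 12, 12, 13]
step 2: w=[0.1111, 0.1111, 0.1111, 0.1111, 0.1111, 0.1111, 0.1111, 0.1111, 0.1111, 0.0000, 0.0000, 0.0000, 0.0000, 0.0000]  mean=2.8701  Neff=9.0022  idx=[0, 0, 1, 2, 2, 3, 3, 4, 5, 5, 6, 7, 7, 8]
step 3: w=[0.0714, 0.0714, 0.0714, 0.0714, 0.0714, 0.0714, 0.0714, 0.0714, 0.0714, 0.0714, 0.0714, 0.0714, 0.0714, 0.0714]  mean=2.8700  Neff=14.0000  idx=[0, 1, 2, 3, 4, 5, 6, 7, 8, 9, 10, 11, 12, 13]

post_mean = 2.8700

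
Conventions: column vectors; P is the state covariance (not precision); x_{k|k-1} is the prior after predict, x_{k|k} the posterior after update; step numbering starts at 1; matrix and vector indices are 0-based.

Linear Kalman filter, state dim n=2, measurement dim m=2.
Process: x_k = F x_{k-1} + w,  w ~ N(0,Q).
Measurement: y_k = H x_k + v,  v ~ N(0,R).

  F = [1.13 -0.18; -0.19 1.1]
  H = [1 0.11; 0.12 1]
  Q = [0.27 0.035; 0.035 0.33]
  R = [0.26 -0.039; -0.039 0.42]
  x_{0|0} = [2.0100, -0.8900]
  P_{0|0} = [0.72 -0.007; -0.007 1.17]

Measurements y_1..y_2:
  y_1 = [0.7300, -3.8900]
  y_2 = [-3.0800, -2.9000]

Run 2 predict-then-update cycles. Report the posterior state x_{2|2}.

x_post = [-1.2341, -3.1564]

step 1: x^-=[2.4315, -1.3609]  P^-=[1.2301 -0.3602; -0.3602 1.7746]  S=[1.4324 -0.0611; -0.0611 2.1259]  K=[0.8279 -0.0762; -0.0805 0.8121]  nu=[-1.5518, -2.8209]  x^+=[1.3617, -3.5268]  P^+=[0.2283 -0.0917; -0.0917 0.3552]
step 2: x^-=[2.1735, -4.1382]  P^-=[0.6103 -0.2015; -0.2015 0.8064]  S=[0.8358 -0.0812; -0.0812 1.1868]  K=[0.6979 -0.0603; -0.0714 0.6542]  nu=[-4.7983, 0.9774]  x^+=[-1.2341, -3.1564]  P^+=[0.1921 -0.0756; -0.0756 0.2866]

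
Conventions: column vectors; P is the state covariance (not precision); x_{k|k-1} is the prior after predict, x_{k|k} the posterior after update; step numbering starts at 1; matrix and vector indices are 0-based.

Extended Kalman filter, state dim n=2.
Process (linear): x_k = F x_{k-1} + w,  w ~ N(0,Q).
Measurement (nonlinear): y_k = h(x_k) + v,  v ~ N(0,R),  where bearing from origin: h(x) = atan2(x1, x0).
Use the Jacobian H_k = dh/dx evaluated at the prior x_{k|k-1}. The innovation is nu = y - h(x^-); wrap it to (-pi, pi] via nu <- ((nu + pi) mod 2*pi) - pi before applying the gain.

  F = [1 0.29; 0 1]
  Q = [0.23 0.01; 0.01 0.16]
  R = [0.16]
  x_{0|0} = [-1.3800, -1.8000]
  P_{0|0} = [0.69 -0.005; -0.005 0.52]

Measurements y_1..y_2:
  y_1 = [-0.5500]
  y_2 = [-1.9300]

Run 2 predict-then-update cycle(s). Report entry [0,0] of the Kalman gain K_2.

step 1: x^-=[-1.9020, -1.8000]  P^-=[0.9608 0.1558; 0.1558 0.6800]  H_jac=[0.2625 -0.2774]  S=[0.2558]  K=[0.8169; -0.5774]  nu=[1.8337]  x^+=[-0.4040, -2.8588]  P^+=[0.7901 0.2765; 0.2765 0.5947]
step 2: x^-=[-1.2330, -2.8588]  P^-=[1.2305 0.4589; 0.4589 0.7547]  H_jac=[0.2949 -0.1272]  S=[0.2448]  K=[1.2439; 0.1607]  nu=[0.0480]  x^+=[-1.1733, -2.8511]  P^+=[0.8517 0.4100; 0.4100 0.7484]

K[0,0] = 1.2439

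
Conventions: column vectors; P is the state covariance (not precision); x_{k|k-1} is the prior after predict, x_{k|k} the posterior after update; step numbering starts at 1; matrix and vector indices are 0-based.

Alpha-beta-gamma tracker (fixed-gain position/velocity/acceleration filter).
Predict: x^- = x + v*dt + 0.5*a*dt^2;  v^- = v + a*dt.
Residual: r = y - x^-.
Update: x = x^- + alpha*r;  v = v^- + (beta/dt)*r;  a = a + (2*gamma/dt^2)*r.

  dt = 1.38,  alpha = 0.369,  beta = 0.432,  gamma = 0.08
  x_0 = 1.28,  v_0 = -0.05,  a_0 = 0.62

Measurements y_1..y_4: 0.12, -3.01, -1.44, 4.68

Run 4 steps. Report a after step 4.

step 1: x_pred=1.8014  r=-1.6814  x^+=1.1809  v^+=0.2793  a^+=0.4787
step 2: x_pred=2.0222  r=-5.0322  x^+=0.1653  v^+=-0.6354  a^+=0.0560
step 3: x_pred=-0.6582  r=-0.7818  x^+=-0.9467  v^+=-0.8029  a^+=-0.0097
step 4: x_pred=-2.0639  r=6.7439  x^+=0.4246  v^+=1.2948  a^+=0.5569

a_post = 0.5569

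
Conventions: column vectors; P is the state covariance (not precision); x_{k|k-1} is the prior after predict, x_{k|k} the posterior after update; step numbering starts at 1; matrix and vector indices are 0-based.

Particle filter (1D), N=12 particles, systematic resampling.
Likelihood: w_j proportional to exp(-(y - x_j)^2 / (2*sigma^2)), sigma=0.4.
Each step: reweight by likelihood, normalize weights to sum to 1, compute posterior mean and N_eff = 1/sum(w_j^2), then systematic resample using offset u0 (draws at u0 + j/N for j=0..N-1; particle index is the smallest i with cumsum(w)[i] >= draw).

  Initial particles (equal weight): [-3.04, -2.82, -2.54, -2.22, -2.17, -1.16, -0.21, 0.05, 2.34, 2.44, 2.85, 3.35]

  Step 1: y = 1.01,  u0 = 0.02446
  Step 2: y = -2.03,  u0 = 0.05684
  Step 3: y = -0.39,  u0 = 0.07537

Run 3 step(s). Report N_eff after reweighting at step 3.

step 1: w=[0.0000, 0.0000, 0.0000, 0.0000, 0.0000, 0.0000, 0.1338, 0.7866, 0.0557, 0.0235, 0.0004, 0.0000]  mean=0.1999  Neff=1.5617  idx=[6, 6, 7, 7, 7, 7, 7, 7, 7, 7, 7, 8]
step 2: w=[0.4204, 0.4204, 0.0177, 0.0177, 0.0177, 0.0177, 0.0177, 0.0177, 0.0177, 0.0177, 0.0177, 0.0000]  mean=-0.1686  Neff=2.8063  idx=[0, 0, 0, 0, 0, 1, 1, 1, 1, 1, 4, 9]
step 3: w=[0.0892, 0.0892, 0.0892, 0.0892, 0.0892, 0.0892, 0.0892, 0.0892, 0.0892, 0.0892, 0.0539, 0.0539]  mean=-0.1820  Neff=11.7081  idx=[0, 1, 2, 3, 4, 5, 6, 7, 8, 9, 10, 11]

N_eff = 11.7081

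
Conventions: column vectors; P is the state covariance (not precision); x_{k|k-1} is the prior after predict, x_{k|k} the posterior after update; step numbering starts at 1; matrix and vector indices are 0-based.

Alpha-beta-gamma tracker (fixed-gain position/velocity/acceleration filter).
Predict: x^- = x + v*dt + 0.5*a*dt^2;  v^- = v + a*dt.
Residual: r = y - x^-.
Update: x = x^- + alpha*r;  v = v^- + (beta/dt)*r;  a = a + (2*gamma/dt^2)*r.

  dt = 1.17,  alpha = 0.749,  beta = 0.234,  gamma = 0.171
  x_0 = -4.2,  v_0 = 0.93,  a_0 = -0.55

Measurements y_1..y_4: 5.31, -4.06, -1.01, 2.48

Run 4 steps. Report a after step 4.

a_post = -0.3914

step 1: x_pred=-3.4883  r=8.7983  x^+=3.1016  v^+=2.0462  a^+=1.6481
step 2: x_pred=6.6237  r=-10.6837  x^+=-1.3784  v^+=1.8378  a^+=-1.0210
step 3: x_pred=0.0729  r=-1.0829  x^+=-0.7382  v^+=0.4266  a^+=-1.2916
step 4: x_pred=-1.1231  r=3.6031  x^+=1.5756  v^+=-0.3640  a^+=-0.3914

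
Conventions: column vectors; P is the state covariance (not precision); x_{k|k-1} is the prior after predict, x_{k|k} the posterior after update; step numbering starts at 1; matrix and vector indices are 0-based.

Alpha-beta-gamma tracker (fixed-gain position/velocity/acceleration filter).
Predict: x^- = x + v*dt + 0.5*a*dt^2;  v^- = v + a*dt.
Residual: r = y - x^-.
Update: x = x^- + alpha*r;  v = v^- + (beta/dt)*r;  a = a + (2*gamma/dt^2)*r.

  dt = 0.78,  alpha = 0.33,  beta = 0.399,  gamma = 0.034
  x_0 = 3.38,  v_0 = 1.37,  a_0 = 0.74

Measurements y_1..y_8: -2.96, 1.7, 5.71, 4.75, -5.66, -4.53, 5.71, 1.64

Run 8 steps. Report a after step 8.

step 1: x_pred=4.6737  r=-7.6337  x^+=2.1546  v^+=-1.9577  a^+=-0.1132
step 2: x_pred=0.5931  r=1.1069  x^+=0.9584  v^+=-1.4798  a^+=0.0105
step 3: x_pred=-0.1927  r=5.9027  x^+=1.7552  v^+=1.5478  a^+=0.6702
step 4: x_pred=3.1664  r=1.5836  x^+=3.6890  v^+=2.8807  a^+=0.8472
step 5: x_pred=6.1936  r=-11.8536  x^+=2.2819  v^+=-2.5221  a^+=-0.4776
step 6: x_pred=0.1694  r=-4.6994  x^+=-1.3814  v^+=-5.2986  a^+=-1.0029
step 7: x_pred=-5.8193  r=11.5293  x^+=-2.0146  v^+=-0.1831  a^+=0.2857
step 8: x_pred=-2.0706  r=3.7106  x^+=-0.8461  v^+=1.9379  a^+=0.7005

a_post = 0.7005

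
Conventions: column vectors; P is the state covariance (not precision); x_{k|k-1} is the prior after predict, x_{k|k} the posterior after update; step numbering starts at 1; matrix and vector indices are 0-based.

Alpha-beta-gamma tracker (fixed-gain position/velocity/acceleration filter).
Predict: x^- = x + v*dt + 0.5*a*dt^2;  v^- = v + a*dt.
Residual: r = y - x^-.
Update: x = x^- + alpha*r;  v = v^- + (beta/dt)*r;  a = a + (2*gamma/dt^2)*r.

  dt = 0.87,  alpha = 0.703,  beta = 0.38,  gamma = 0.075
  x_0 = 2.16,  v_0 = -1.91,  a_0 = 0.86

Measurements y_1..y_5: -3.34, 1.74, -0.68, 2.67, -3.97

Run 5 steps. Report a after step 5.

step 1: x_pred=0.8238  r=-4.1638  x^+=-2.1034  v^+=-2.9805  a^+=0.0348
step 2: x_pred=-4.6832  r=6.4232  x^+=-0.1677  v^+=-0.1446  a^+=1.3078
step 3: x_pred=0.2014  r=-0.8814  x^+=-0.4182  v^+=0.6081  a^+=1.1331
step 4: x_pred=0.5397  r=2.1303  x^+=2.0373  v^+=2.5244  a^+=1.5553
step 5: x_pred=4.8221  r=-8.7921  x^+=-1.3587  v^+=0.0373  a^+=-0.1871

a_post = -0.1871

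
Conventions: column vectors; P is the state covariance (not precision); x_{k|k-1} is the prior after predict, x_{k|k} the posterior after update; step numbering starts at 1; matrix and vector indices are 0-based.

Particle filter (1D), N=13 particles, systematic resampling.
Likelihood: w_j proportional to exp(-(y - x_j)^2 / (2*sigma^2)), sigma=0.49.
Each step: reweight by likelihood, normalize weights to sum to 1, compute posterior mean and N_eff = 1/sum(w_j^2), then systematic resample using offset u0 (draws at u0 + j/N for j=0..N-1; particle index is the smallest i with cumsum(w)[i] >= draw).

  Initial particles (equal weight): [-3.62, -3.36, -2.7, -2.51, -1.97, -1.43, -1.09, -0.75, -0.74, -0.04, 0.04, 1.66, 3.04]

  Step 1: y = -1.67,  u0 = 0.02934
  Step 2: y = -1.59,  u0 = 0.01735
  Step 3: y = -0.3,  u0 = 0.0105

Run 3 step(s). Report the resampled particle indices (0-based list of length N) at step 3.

resampled_idx = [4, 5, 6, 8, 9, 10, 10, 10, 11, 11, 11, 12, 12]

step 1: w=[0.0001, 0.0009, 0.0379, 0.0794, 0.2861, 0.3060, 0.1713, 0.0592, 0.0570, 0.0014, 0.0008, 0.0000, 0.0000]  mean=-1.5795  Neff=4.5594  idx=[2, 3, 4, 4, 4, 5, 5, 5, 5, 6, 6, 6, 8]
step 2: w=[0.0093, 0.0208, 0.0896, 0.0896, 0.0896, 0.1147, 0.1147, 0.1147, 0.1147, 0.0719, 0.0719, 0.0719, 0.0269]  mean=-1.5175  Neff=10.7046  idx=[1, 2, 3, 4, 5, 5, 6, 7, 7, 8, 9, 10, 11]
step 3: w=[0.0000, 0.0024, 0.0024, 0.0024, 0.0561, 0.0561, 0.0561, 0.0561, 0.0561, 0.0561, 0.2186, 0.2186, 0.2186]  mean=-1.2109  Neff=6.1606  idx=[4, 5, 6, 8, 9, 10, 10, 10, 11, 11, 11, 12, 12]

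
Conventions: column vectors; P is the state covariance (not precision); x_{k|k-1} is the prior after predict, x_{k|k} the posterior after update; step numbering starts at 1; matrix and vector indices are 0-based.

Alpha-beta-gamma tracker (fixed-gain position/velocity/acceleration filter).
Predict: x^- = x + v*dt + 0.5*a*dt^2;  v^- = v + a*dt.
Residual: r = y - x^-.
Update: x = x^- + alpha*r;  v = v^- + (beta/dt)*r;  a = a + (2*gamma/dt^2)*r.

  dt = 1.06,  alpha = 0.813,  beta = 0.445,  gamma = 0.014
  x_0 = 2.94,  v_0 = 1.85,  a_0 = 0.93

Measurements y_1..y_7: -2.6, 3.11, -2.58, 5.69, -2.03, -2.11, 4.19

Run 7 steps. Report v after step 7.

step 1: x_pred=5.4235  r=-8.0235  x^+=-1.0996  v^+=-0.5325  a^+=0.7301
step 2: x_pred=-1.2540  r=4.3640  x^+=2.2939  v^+=2.0734  a^+=0.8388
step 3: x_pred=4.9629  r=-7.5429  x^+=-1.1695  v^+=-0.2041  a^+=0.6508
step 4: x_pred=-1.0202  r=6.7102  x^+=4.4352  v^+=3.3028  a^+=0.8181
step 5: x_pred=8.3957  r=-10.4257  x^+=-0.0804  v^+=-0.2069  a^+=0.5582
step 6: x_pred=0.0139  r=-2.1239  x^+=-1.7128  v^+=-0.5068  a^+=0.5053
step 7: x_pred=-1.9662  r=6.1562  x^+=3.0388  v^+=2.6133  a^+=0.6587

v_post = 2.6133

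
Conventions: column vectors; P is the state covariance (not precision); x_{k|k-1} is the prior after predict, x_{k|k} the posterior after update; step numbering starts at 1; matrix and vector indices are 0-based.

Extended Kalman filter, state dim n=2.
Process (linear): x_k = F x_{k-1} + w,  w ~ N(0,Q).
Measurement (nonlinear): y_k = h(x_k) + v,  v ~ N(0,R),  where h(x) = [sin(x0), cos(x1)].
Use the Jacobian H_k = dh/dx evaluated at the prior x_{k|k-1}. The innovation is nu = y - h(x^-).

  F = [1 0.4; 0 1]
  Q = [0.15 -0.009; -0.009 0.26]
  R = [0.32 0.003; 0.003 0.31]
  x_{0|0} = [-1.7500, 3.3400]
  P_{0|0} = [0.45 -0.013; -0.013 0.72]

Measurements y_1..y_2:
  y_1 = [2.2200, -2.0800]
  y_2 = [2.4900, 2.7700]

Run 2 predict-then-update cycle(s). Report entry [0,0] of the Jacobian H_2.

H_jac[0,0] = -0.9213

step 1: x^-=[-0.4140, 3.3400]  P^-=[0.7048 0.2660; 0.2660 0.9800]  H_jac=[0.9155 0.0000; 0.0000 0.1971]  S=[0.9107 0.0510; 0.0510 0.3481]  K=[0.7059 0.0472; 0.2383 0.5200]  nu=[2.6223, -1.0996]  x^+=[1.3850, 3.3930]  P^+=[0.2469 0.0850; 0.0850 0.8215]
step 2: x^-=[2.7422, 3.3930]  P^-=[0.5963 0.4046; 0.4046 1.0815]  H_jac=[-0.9213 0.0000; 0.0000 0.2487]  S=[0.8261 -0.0897; -0.0897 0.3769]  K=[-0.6529 0.1116; -0.3836 0.6224]  nu=[2.1012, 3.7386]  x^+=[1.7877, 4.9139]  P^+=[0.2264 0.1312; 0.1312 0.7711]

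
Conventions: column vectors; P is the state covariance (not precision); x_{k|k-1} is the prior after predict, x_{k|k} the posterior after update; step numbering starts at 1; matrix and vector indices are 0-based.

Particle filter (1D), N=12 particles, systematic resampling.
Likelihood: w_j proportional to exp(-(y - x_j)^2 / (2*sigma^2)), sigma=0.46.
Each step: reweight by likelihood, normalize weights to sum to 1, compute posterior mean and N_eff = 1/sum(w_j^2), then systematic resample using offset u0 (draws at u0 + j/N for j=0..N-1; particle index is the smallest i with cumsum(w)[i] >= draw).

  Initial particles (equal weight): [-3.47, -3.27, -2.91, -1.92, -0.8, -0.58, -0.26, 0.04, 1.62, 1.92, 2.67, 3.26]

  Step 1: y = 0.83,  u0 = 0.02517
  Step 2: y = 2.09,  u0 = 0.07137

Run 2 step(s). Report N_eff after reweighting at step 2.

N_eff = 5.7802

step 1: w=[0.0000, 0.0000, 0.0000, 0.0000, 0.0032, 0.0155, 0.1024, 0.3880, 0.3880, 0.1024, 0.0006, 0.0000]  mean=0.8041  Neff=3.1022  idx=[6, 6, 7, 7, 7, 7, 8, 8, 8, 8, 8, 9]
step 2: w=[0.0000, 0.0000, 0.0000, 0.0000, 0.0000, 0.0000, 0.1521, 0.1521, 0.1521, 0.1521, 0.1521, 0.2394]  mean=1.6917  Neff=5.7802  idx=[6, 7, 7, 8, 8, 9, 9, 10, 10, 11, 11, 11]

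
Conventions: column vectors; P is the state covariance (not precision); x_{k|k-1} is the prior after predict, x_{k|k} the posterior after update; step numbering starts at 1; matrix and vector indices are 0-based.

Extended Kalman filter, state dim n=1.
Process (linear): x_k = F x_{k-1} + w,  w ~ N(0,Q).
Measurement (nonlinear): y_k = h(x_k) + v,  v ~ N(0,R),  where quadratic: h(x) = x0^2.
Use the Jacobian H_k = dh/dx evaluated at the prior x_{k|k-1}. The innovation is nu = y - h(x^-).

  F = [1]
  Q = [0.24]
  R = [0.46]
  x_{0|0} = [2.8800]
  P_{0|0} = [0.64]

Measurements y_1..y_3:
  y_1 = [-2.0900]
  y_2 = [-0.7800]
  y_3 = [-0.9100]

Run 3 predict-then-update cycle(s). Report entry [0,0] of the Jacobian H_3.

step 1: x^-=[2.8800]  P^-=[0.8800]  H_jac=[5.7600]  S=[29.6563]  K=[0.1709]  nu=[-10.3844]  x^+=[1.1051]  P^+=[0.0136]
step 2: x^-=[1.1051]  P^-=[0.2536]  H_jac=[2.2102]  S=[1.6991]  K=[0.3300]  nu=[-2.0013]  x^+=[0.4448]  P^+=[0.0687]
step 3: x^-=[0.4448]  P^-=[0.3087]  H_jac=[0.8896]  S=[0.7043]  K=[0.3899]  nu=[-1.1078]  x^+=[0.0129]  P^+=[0.2016]

H_jac[0,0] = 0.8896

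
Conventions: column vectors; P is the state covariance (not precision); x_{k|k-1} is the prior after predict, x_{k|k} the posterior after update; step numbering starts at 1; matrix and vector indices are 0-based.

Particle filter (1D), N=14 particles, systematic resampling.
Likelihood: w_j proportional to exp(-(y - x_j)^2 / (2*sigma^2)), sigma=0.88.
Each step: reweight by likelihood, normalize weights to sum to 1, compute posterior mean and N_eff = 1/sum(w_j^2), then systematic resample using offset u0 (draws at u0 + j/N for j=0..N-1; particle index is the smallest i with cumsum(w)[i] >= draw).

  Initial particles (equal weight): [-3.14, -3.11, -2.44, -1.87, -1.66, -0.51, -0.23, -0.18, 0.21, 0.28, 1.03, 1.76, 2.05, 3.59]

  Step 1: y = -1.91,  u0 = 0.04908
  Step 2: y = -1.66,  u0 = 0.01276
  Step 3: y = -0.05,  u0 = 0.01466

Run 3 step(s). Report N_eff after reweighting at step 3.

N_eff = 10.4348

step 1: w=[0.0884, 0.0927, 0.1959, 0.2346, 0.2256, 0.0663, 0.0380, 0.0340, 0.0129, 0.0106, 0.0009, 0.0000, 0.0000, 0.0000]  mean=-1.8993  Neff=5.9516  idx=[0, 1, 2, 2, 2, 3, 3, 3, 4, 4, 4, 4, 6, 8]
step 2: w=[0.0248, 0.0262, 0.0688, 0.0688, 0.0688, 0.0990, 0.0990, 0.0990, 0.1019, 0.1019, 0.1019, 0.1019, 0.0272, 0.0107]  mean=-1.8992  Neff=11.4521  idx=[0, 2, 3, 4, 5, 6, 6, 7, 8, 8, 9, 10, 11, 11]
step 3: w=[0.0013, 0.0149, 0.0149, 0.0149, 0.0704, 0.0704, 0.0704, 0.0704, 0.1121, 0.1121, 0.1121, 0.1121, 0.1121, 0.1121]  mean=-1.7560  Neff=10.4348  idx=[1, 4, 5, 6, 7, 8, 9, 9, 10, 10, 11, 12, 12, 13]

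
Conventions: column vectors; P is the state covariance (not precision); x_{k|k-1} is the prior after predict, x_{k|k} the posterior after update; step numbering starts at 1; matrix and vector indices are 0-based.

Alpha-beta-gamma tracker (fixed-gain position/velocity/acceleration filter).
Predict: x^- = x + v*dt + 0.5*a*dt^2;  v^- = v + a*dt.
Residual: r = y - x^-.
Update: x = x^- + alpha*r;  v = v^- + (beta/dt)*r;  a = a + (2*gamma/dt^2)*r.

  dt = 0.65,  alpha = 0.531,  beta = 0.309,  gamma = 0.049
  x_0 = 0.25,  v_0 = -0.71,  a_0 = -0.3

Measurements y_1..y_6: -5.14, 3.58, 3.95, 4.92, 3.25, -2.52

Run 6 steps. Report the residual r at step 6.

resid = -10.0660

step 1: x_pred=-0.2749  r=-4.8651  x^+=-2.8583  v^+=-3.2178  a^+=-1.4285
step 2: x_pred=-5.2516  r=8.8316  x^+=-0.5620  v^+=0.0521  a^+=0.6200
step 3: x_pred=-0.3972  r=4.3472  x^+=1.9112  v^+=2.5217  a^+=1.6284
step 4: x_pred=3.8943  r=1.0257  x^+=4.4389  v^+=4.0678  a^+=1.8663
step 5: x_pred=7.4772  r=-4.2272  x^+=5.2326  v^+=3.2713  a^+=0.8858
step 6: x_pred=7.5460  r=-10.0660  x^+=2.2010  v^+=-0.9382  a^+=-1.4491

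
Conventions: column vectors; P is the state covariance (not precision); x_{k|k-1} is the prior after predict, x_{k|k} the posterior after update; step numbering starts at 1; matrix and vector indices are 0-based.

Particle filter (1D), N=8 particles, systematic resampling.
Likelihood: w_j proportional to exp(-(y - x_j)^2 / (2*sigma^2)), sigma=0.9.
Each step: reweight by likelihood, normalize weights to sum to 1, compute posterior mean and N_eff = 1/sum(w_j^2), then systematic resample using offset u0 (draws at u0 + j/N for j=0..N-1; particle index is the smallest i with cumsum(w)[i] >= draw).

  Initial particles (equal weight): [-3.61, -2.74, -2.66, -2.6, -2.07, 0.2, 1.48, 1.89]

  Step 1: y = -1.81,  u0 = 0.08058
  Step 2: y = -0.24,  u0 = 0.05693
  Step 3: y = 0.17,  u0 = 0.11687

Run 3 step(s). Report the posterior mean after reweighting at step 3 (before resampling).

step 1: w=[0.0439, 0.1900, 0.2075, 0.2205, 0.3109, 0.0268, 0.0004, 0.0001]  mean=-2.4417  Neff=4.4040  idx=[1, 1, 2, 3, 3, 4, 4, 4]
step 2: w=[0.0411, 0.0411, 0.0525, 0.0626, 0.0626, 0.2467, 0.2467, 0.2467]  mean=-2.2225  Neff=5.0889  idx=[1, 3, 5, 5, 6, 6, 7, 7]
step 3: w=[0.0188, 0.0308, 0.1584, 0.1584, 0.1584, 0.1584, 0.1584, 0.1584]  mean=-2.0989  Neff=6.5855  idx=[2, 3, 4, 4, 5, 6, 7, 7]

post_mean = -2.0989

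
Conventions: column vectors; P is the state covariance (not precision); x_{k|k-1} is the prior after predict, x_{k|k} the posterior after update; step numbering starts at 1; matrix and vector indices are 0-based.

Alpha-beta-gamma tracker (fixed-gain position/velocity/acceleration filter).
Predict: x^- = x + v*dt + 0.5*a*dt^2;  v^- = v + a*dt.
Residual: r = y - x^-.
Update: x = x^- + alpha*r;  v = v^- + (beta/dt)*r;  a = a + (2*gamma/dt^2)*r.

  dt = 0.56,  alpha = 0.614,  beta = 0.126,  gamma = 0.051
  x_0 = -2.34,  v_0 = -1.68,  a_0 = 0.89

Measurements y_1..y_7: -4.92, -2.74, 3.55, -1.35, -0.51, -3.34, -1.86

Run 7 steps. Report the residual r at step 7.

resid = -2.4899

step 1: x_pred=-3.1412  r=-1.7788  x^+=-4.2334  v^+=-1.5818  a^+=0.3115
step 2: x_pred=-5.0704  r=2.3304  x^+=-3.6395  v^+=-0.8831  a^+=1.0694
step 3: x_pred=-3.9664  r=7.5164  x^+=0.6487  v^+=1.4070  a^+=3.5142
step 4: x_pred=1.9876  r=-3.3376  x^+=-0.0617  v^+=2.6240  a^+=2.4286
step 5: x_pred=1.7885  r=-2.2985  x^+=0.3772  v^+=3.4668  a^+=1.6810
step 6: x_pred=2.5822  r=-5.9222  x^+=-1.0540  v^+=3.0756  a^+=-0.2453
step 7: x_pred=0.6299  r=-2.4899  x^+=-0.8989  v^+=2.3781  a^+=-1.0551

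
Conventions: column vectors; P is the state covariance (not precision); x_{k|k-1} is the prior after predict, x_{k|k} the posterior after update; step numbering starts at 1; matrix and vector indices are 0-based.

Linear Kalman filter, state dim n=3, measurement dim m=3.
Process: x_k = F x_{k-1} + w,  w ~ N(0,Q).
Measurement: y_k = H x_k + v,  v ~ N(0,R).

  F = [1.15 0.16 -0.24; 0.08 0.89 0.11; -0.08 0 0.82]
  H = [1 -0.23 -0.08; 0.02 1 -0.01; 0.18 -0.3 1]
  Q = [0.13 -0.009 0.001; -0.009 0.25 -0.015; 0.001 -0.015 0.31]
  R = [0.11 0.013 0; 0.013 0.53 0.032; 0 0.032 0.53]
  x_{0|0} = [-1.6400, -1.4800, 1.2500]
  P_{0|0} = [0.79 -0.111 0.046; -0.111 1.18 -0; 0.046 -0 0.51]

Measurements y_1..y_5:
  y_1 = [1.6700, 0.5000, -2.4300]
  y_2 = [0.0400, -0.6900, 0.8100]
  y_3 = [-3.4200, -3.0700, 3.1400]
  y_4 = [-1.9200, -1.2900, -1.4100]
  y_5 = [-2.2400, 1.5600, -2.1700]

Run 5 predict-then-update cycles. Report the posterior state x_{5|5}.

x_post = [-2.4855, 0.1474, -0.6852]

step 1: x^-=[-2.4228, -1.3109, 1.1562]  P^-=[1.1681 0.1082 -0.1264; 0.1082 1.1809 0.0365; -0.1264 0.0365 0.6519]  S=[1.3166 -0.1284 0.0706; -0.1284 1.7151 -0.2715; 0.0706 -0.2715 1.2470]  K=[0.8892 0.1477 0.0231; -0.0561 0.6712 -0.0899; -0.1616 0.0868 0.5238]  nu=[3.8838, 1.8709, -3.5434]  x^+=[1.2252, 0.0457, -1.1651]  P^+=[0.1218 0.0883 0.0215; 0.0883 0.3510 0.0632; 0.0215 0.0632 0.2955]
step 2: x^-=[1.6959, 0.0105, -1.0534]  P^-=[0.3328 0.1258 -0.0405; 0.1258 0.5577 0.0519; -0.0405 0.0519 0.5066]  S=[0.4261 0.0135 -0.0357; 0.0135 1.0919 -0.0659; -0.0357 -0.0659 1.0383]  K=[0.7184 0.1137 0.0143; -0.0365 0.5095 -0.0582; -0.1816 0.0725 0.4643]  nu=[-1.7378, -0.7450, 1.5613]  x^+=[0.3851, -0.3966, -0.0670]  P^+=[0.0973 0.0683 0.0142; 0.0683 0.2669 0.0532; 0.0142 0.0532 0.2618]
step 3: x^-=[0.3954, -0.3295, -0.0857]  P^-=[0.2939 0.0929 -0.0397; 0.0929 0.4856 0.0428; -0.0397 0.0428 0.4848]  S=[0.3979 -0.0028 -0.0321; -0.0028 1.0186 -0.0591; -0.0321 -0.0591 1.0180]  K=[0.6947 0.1000 0.0132; -0.0573 0.4745 -0.0589; -0.1850 0.0623 0.4544]  nu=[-3.8981, -2.7492, 3.0557]  x^+=[-2.5470, -1.5909, 1.8527]  P^+=[0.0926 0.0607 0.0118; 0.0607 0.2481 0.0475; 0.0118 0.0475 0.2549]
step 4: x^-=[-3.6282, -1.4158, 1.7230]  P^-=[0.2857 0.0830 -0.0409; 0.0830 0.4684 0.0384; -0.0409 0.0384 0.4805]  S=[0.3934 -0.0085 -0.0313; -0.0085 1.0011 -0.0601; -0.0313 -0.0601 1.0151]  K=[0.6893 0.0957 0.0127; -0.0654 0.4650 -0.0604; -0.1870 0.0583 0.4524]  nu=[1.5204, 0.2156, -2.9046]  x^+=[-2.5966, -1.2396, 0.1372]  P^+=[0.0914 0.0583 0.0109; 0.0583 0.2429 0.0453; 0.0109 0.0453 0.2533]
step 5: x^-=[-3.2173, -1.2959, 0.3203]  P^-=[0.2836 0.0801 -0.0416; 0.0801 0.4634 0.0368; -0.0416 0.0368 0.4794]  S=[0.3924 -0.0102 -0.0312; -0.0102 0.9961 -0.0608; -0.0312 -0.0608 1.0147]  K=[0.6878 0.0943 0.0125; -0.0679 0.4621 -0.0610; -0.1879 0.0569 0.4519]  nu=[0.7049, 2.9234, -2.2999]  x^+=[-2.4855, 0.1474, -0.6852]  P^+=[0.0910 0.0576 0.0105; 0.0576 0.2414 0.0445; 0.0105 0.0445 0.2528]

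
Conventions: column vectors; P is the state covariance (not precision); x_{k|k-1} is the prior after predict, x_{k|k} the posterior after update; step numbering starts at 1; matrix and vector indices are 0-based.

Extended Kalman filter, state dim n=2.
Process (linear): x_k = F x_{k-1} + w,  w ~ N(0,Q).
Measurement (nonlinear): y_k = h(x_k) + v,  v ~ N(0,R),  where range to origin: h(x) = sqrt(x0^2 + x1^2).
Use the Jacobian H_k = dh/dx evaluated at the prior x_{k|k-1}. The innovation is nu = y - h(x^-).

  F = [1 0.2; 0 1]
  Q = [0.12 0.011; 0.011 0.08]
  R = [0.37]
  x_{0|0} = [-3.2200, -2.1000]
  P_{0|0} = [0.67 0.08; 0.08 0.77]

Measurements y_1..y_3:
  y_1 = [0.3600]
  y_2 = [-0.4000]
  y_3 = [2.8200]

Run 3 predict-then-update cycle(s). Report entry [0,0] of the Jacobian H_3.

H_jac[0,0] = -0.9992

step 1: x^-=[-3.6400, -2.1000]  P^-=[0.8528 0.2450; 0.2450 0.8500]  H_jac=[-0.8662 -0.4997]  S=[1.4342]  K=[-0.6004; -0.4441]  nu=[-3.8423]  x^+=[-1.3330, -0.3935]  P^+=[0.3358 -0.1375; -0.1375 0.5671]
step 2: x^-=[-1.4117, -0.3935]  P^-=[0.4235 -0.0130; -0.0130 0.6471]  H_jac=[-0.9633 -0.2685]  S=[0.8029]  K=[-0.5037; -0.2008]  nu=[-1.8655]  x^+=[-0.4720, -0.0189]  P^+=[0.2198 -0.0942; -0.0942 0.6147]
step 3: x^-=[-0.4758, -0.0189]  P^-=[0.3266 0.0397; 0.0397 0.6947]  H_jac=[-0.9992 -0.0398]  S=[0.7004]  K=[-0.4683; -0.0961]  nu=[2.3439]  x^+=[-1.5733, -0.2443]  P^+=[0.1731 0.0082; 0.0082 0.6883]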